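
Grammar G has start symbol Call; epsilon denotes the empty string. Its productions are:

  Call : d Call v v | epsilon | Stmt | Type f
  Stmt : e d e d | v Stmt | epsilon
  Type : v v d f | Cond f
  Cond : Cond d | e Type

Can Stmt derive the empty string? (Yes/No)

Stmt has an epsilon-production, so Stmt ⇒ epsilon.

Yes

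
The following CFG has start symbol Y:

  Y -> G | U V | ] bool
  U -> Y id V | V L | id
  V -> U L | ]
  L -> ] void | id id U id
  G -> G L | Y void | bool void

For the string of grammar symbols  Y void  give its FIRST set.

Add FIRST(Y) = { ], bool, id }; Y is not nullable, stop.

{ ], bool, id }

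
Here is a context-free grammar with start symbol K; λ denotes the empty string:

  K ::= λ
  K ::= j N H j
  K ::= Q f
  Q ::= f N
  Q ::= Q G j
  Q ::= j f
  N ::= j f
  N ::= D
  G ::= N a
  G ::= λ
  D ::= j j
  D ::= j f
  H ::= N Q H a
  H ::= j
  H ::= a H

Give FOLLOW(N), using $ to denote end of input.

In K ::= j N H j: add FIRST(H j) = { a, j }.
In Q ::= f N: N is at the end, add FOLLOW(Q) = { a, f, j }.
In G ::= N a: add FIRST(a) = { a }.
In H ::= N Q H a: add FIRST(Q H a) = { f, j }.
Union: FOLLOW(N) = { a, f, j }.

{ a, f, j }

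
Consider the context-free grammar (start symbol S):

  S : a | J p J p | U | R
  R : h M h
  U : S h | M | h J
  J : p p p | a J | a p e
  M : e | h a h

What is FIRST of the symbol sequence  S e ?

Add FIRST(S) = { a, e, h, p }; S is not nullable, stop.

{ a, e, h, p }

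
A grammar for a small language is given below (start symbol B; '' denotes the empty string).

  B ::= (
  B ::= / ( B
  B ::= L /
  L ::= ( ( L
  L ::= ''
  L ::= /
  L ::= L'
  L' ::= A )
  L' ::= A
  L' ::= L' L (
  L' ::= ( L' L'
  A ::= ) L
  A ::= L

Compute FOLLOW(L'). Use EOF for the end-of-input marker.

In L ::= L': L' is at the end, add FOLLOW(L) = { (, ), / }.
In L' ::= L' L (: add FIRST(L () = { (, ), / }.
In L' ::= ( L' L': add FIRST(L')\{''} = { (, ), / }.
  Since L' is nullable, also add FOLLOW(L') = { (, ), / }.
In L' ::= ( L' L': L' is at the end, add FOLLOW(L') = { (, ), / }.
Union: FOLLOW(L') = { (, ), / }.

{ (, ), / }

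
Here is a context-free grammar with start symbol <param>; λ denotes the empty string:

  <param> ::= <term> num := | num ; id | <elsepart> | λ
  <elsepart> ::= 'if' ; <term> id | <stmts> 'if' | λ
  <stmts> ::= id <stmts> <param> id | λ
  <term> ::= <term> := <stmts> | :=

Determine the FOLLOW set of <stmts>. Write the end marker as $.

In <elsepart> ::= <stmts> 'if': add FIRST('if') = { 'if' }.
In <stmts> ::= id <stmts> <param> id: add FIRST(<param> id) = { 'if', :=, id, num }.
In <term> ::= <term> := <stmts>: <stmts> is at the end, add FOLLOW(<term>) = { :=, id, num }.
Union: FOLLOW(<stmts>) = { 'if', :=, id, num }.

{ 'if', :=, id, num }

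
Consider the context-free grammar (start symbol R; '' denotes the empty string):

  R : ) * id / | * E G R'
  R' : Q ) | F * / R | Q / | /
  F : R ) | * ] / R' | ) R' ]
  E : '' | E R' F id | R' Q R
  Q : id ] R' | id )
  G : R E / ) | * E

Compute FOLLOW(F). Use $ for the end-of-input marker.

{ *, id }

In R' : F * / R: add FIRST(* / R) = { * }.
In E : E R' F id: add FIRST(id) = { id }.
Union: FOLLOW(F) = { *, id }.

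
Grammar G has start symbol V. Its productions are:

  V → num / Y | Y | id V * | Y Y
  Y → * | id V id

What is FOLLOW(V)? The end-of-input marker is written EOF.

V is the start symbol, so EOF ∈ FOLLOW(V).
In V → id V *: add FIRST(*) = { * }.
In Y → id V id: add FIRST(id) = { id }.
Union: FOLLOW(V) = { EOF, *, id }.

{ EOF, *, id }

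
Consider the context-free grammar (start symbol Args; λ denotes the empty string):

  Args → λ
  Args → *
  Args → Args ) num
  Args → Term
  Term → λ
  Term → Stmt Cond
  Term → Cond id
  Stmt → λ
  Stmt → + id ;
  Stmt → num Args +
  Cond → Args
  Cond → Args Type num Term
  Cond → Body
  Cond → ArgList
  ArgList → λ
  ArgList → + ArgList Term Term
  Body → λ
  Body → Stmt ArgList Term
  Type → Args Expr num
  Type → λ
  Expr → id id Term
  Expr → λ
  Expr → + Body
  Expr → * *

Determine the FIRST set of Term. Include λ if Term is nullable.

Term → λ contributes λ.
From Term → Stmt Cond: Stmt, Cond nullable, take FIRST(Stmt) ∪ FIRST(Cond) = { ), *, +, id, num }; also λ since the whole RHS is nullable.
From Term → Cond id: Cond nullable, take FIRST(Cond) ∪ {id} = { ), *, +, id, num }.
Union: FIRST(Term) = { ), *, +, id, num, λ }.

{ ), *, +, id, num, λ }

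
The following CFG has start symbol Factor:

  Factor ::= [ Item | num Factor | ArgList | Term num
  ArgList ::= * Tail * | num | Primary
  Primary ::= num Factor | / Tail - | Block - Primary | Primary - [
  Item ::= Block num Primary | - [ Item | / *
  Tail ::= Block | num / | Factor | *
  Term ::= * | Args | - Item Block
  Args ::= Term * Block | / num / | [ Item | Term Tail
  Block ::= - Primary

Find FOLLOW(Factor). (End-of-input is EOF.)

{ EOF, *, -, /, [, num }

Factor is the start symbol, so EOF ∈ FOLLOW(Factor).
In Factor ::= num Factor: Factor is at the end, add FOLLOW(Factor) = { EOF, *, -, /, [, num }.
In Primary ::= num Factor: Factor is at the end, add FOLLOW(Primary) = { EOF, *, -, /, [, num }.
In Tail ::= Factor: Factor is at the end, add FOLLOW(Tail) = { *, -, /, [, num }.
Union: FOLLOW(Factor) = { EOF, *, -, /, [, num }.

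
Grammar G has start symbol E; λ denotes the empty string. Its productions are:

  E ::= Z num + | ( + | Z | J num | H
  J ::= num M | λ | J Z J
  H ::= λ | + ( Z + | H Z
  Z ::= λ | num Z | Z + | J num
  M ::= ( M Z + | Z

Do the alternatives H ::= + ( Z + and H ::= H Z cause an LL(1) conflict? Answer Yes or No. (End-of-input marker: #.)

FIRST(+ ( Z +) = { + } and FIRST(H Z) = { +, num, λ }.
Both contain +, so the two alternatives are not disjoint — LL(1) conflict.

Yes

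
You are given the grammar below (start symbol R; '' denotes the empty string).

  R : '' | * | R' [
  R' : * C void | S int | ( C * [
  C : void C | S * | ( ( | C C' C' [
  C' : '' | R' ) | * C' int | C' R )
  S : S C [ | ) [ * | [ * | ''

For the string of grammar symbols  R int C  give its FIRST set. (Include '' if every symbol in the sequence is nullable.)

Add FIRST(R)\{''} = { (, ), *, [, int, void }; R is nullable, continue.
int is a terminal; add {int} and stop.

{ (, ), *, [, int, void }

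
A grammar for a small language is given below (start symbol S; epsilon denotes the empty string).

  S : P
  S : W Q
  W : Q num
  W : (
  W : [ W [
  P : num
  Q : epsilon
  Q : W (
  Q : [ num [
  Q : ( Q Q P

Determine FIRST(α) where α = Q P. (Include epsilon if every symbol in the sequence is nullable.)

Add FIRST(Q)\{epsilon} = { (, [, num }; Q is nullable, continue.
Add FIRST(P) = { num }; P is not nullable, stop.

{ (, [, num }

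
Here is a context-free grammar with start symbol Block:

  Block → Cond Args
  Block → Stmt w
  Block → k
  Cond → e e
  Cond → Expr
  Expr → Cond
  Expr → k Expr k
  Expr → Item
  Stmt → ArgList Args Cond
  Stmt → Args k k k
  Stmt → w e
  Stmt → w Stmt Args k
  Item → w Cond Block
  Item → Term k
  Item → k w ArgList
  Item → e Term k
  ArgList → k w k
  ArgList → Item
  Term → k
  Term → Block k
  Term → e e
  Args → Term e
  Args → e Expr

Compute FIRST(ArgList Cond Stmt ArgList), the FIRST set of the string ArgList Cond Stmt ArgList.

Add FIRST(ArgList) = { e, k, w }; ArgList is not nullable, stop.

{ e, k, w }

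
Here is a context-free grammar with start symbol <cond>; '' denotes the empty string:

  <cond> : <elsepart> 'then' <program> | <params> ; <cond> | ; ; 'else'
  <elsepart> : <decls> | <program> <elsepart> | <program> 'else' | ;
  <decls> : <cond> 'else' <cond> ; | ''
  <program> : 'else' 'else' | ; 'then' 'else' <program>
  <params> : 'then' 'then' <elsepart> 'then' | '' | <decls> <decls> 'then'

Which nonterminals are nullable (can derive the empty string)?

Directly nullable (have an ''-production): <decls>, <params>.
<elsepart> : <decls> with every symbol nullable, so <elsepart> is nullable.
No other nonterminal has a production whose RHS symbols are all nullable.

{ <decls>, <elsepart>, <params> }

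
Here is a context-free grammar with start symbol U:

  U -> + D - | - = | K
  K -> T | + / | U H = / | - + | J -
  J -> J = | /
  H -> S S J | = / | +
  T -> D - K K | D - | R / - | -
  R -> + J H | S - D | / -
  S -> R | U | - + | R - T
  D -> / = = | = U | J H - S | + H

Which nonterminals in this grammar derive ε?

{ } (none)

No nonterminal has an empty production or an RHS whose symbols are all nullable.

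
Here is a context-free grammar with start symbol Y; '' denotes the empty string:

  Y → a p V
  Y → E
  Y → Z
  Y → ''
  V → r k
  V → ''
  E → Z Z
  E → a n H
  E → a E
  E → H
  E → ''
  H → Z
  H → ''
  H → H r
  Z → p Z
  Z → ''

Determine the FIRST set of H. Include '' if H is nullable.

{ p, r, '' }

From H → Z: add FIRST(Z) = { p, '' } (including '' since Z is nullable).
H → '' contributes ''.
From H → H r: H nullable, take FIRST(H) ∪ {r} = { p, r }.
Union: FIRST(H) = { p, r, '' }.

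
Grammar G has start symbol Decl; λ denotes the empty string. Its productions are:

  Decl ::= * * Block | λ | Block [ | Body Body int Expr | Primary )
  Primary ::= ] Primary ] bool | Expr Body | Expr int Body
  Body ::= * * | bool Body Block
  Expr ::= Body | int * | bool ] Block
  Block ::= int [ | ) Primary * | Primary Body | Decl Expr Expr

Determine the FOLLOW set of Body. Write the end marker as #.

In Decl ::= Body Body int Expr: add FIRST(Body int Expr) = { *, bool }.
In Decl ::= Body Body int Expr: add FIRST(int Expr) = { int }.
In Primary ::= Expr Body: Body is at the end, add FOLLOW(Primary) = { ), *, ], bool }.
In Primary ::= Expr int Body: Body is at the end, add FOLLOW(Primary) = { ), *, ], bool }.
In Body ::= bool Body Block: add FIRST(Block) = { ), *, ], bool, int }.
In Expr ::= Body: Body is at the end, add FOLLOW(Expr) = { #, ), *, [, ], bool, int }.
In Block ::= Primary Body: Body is at the end, add FOLLOW(Block) = { #, ), *, [, ], bool, int }.
Union: FOLLOW(Body) = { #, ), *, [, ], bool, int }.

{ #, ), *, [, ], bool, int }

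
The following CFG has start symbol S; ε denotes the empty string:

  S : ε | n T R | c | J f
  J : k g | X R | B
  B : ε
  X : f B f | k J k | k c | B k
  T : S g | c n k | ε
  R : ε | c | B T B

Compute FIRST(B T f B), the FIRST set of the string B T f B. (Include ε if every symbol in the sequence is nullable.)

{ c, f, g, k, n }

Add FIRST(B)\{ε} = {  }; B is nullable, continue.
Add FIRST(T)\{ε} = { c, f, g, k, n }; T is nullable, continue.
f is a terminal; add {f} and stop.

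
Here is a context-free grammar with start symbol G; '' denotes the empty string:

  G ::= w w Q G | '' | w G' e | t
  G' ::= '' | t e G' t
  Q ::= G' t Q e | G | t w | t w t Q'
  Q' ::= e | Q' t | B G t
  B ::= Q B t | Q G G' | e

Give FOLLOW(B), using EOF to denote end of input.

{ t, w }

In Q' ::= B G t: add FIRST(G t) = { t, w }.
In B ::= Q B t: add FIRST(t) = { t }.
Union: FOLLOW(B) = { t, w }.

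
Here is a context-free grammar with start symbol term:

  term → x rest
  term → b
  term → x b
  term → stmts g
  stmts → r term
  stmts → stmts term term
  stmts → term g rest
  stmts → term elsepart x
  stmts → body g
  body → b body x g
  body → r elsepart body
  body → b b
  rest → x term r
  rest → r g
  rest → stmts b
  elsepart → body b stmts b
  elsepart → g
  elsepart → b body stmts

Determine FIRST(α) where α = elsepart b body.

Add FIRST(elsepart) = { b, g, r }; elsepart is not nullable, stop.

{ b, g, r }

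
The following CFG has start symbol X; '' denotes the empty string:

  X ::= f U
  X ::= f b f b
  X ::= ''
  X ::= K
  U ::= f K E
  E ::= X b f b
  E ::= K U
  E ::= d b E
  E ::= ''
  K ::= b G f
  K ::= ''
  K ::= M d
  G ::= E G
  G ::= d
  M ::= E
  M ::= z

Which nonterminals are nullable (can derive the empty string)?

Directly nullable (have an ''-production): X, E, K.
M ::= E with every symbol nullable, so M is nullable.
No other nonterminal has a production whose RHS symbols are all nullable.

{ E, K, M, X }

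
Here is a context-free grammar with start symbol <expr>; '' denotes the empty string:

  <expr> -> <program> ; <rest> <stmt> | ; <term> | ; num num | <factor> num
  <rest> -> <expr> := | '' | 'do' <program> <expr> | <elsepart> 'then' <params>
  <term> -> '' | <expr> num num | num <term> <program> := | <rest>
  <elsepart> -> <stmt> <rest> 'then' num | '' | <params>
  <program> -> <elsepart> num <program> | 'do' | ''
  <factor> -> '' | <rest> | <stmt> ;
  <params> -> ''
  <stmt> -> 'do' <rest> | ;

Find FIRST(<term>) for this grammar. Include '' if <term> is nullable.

{ 'do', 'then', ;, num, '' }

<term> -> '' contributes ''.
From <term> -> <expr> num num: add FIRST(<expr>) = { 'do', 'then', ;, num }.
<term> -> num <term> <program> := contributes {num}.
From <term> -> <rest>: add FIRST(<rest>) = { 'do', 'then', ;, num, '' } (including '' since <rest> is nullable).
Union: FIRST(<term>) = { 'do', 'then', ;, num, '' }.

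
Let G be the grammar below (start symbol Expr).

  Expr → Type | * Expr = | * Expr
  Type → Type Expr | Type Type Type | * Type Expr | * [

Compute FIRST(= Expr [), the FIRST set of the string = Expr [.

{ = }

= is a terminal; add {=} and stop.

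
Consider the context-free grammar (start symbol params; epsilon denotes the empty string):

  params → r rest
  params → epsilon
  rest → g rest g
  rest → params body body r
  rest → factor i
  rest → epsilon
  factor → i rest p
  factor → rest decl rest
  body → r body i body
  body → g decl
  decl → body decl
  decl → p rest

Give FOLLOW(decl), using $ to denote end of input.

{ g, i, p, r }

In factor → rest decl rest: add FIRST(rest)\{epsilon} = { g, i, p, r }.
  Since rest is nullable, also add FOLLOW(factor) = { i }.
In body → g decl: decl is at the end, add FOLLOW(body) = { g, i, p, r }.
In decl → body decl: decl is at the end, add FOLLOW(decl) = { g, i, p, r }.
Union: FOLLOW(decl) = { g, i, p, r }.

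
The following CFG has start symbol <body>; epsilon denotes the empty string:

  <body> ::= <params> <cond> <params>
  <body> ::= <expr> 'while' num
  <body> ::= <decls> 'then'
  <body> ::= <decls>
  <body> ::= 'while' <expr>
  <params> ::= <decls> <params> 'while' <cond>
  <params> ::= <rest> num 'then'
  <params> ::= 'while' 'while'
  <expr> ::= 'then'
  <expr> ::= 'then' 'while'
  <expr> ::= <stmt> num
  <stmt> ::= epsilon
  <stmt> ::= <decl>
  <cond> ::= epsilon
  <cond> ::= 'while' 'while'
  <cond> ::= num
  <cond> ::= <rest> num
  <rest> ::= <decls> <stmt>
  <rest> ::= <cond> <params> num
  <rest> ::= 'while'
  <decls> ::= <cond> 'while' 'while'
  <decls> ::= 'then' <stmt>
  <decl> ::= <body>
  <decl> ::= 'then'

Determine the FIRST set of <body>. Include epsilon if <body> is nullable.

From <body> ::= <params> <cond> <params>: add FIRST(<params>) = { 'then', 'while', num }.
From <body> ::= <expr> 'while' num: add FIRST(<expr>) = { 'then', 'while', num }.
From <body> ::= <decls> 'then': add FIRST(<decls>) = { 'then', 'while', num }.
From <body> ::= <decls>: add FIRST(<decls>) = { 'then', 'while', num }.
<body> ::= 'while' <expr> contributes {'while'}.
Union: FIRST(<body>) = { 'then', 'while', num }.

{ 'then', 'while', num }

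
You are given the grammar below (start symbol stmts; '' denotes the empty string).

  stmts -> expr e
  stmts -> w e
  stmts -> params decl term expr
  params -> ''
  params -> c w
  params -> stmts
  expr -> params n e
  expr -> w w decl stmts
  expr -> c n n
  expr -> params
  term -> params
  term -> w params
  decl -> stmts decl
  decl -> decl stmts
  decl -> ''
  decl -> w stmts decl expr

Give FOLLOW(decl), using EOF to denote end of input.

In stmts -> params decl term expr: add FIRST(term expr)\{''} = { c, e, n, w }.
  Since term expr is nullable, also add FOLLOW(stmts) = { EOF, c, e, n, w }.
In expr -> w w decl stmts: add FIRST(stmts)\{''} = { c, e, n, w }.
  Since stmts is nullable, also add FOLLOW(expr) = { EOF, c, e, n, w }.
In decl -> stmts decl: decl is at the end, add FOLLOW(decl) = { EOF, c, e, n, w }.
In decl -> decl stmts: add FIRST(stmts)\{''} = { c, e, n, w }.
  Since stmts is nullable, also add FOLLOW(decl) = { EOF, c, e, n, w }.
In decl -> w stmts decl expr: add FIRST(expr)\{''} = { c, e, n, w }.
  Since expr is nullable, also add FOLLOW(decl) = { EOF, c, e, n, w }.
Union: FOLLOW(decl) = { EOF, c, e, n, w }.

{ EOF, c, e, n, w }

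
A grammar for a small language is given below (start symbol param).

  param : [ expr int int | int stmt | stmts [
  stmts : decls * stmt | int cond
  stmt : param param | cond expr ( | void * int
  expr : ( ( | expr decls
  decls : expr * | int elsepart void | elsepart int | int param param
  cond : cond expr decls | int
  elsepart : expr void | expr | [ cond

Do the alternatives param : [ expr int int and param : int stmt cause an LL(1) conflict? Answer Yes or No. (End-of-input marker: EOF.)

FIRST([ expr int int) = { [ } and FIRST(int stmt) = { int }.
The FIRST sets are disjoint and neither alternative is nullable — no conflict.

No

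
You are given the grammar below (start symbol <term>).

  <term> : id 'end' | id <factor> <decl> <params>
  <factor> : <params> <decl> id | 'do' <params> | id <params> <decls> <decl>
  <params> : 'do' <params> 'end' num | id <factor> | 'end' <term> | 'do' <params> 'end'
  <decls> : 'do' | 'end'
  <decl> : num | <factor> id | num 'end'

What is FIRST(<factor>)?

From <factor> : <params> <decl> id: add FIRST(<params>) = { 'do', 'end', id }.
<factor> : 'do' <params> contributes {'do'}.
<factor> : id <params> <decls> <decl> contributes {id}.
Union: FIRST(<factor>) = { 'do', 'end', id }.

{ 'do', 'end', id }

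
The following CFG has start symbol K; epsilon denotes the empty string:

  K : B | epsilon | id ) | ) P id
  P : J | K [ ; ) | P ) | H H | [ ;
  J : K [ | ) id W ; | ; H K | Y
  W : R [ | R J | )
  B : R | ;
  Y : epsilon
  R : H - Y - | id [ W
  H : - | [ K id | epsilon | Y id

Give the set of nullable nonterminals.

{ H, J, K, P, Y }

Directly nullable (have an epsilon-production): K, Y, H.
J : Y with every symbol nullable, so J is nullable.
P : J with every symbol nullable, so P is nullable.
No other nonterminal has a production whose RHS symbols are all nullable.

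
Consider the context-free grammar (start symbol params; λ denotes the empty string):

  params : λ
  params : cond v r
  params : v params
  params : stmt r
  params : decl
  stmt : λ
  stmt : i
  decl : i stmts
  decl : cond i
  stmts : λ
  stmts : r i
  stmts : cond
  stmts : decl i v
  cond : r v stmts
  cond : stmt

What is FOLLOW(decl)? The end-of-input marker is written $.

{ $, i }

In params : decl: decl is at the end, add FOLLOW(params) = { $ }.
In stmts : decl i v: add FIRST(i v) = { i }.
Union: FOLLOW(decl) = { $, i }.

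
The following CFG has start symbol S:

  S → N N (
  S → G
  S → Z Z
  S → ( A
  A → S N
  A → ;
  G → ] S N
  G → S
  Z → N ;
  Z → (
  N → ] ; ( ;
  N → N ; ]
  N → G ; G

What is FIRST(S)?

From S → N N (: add FIRST(N) = { (, ] }.
From S → G: add FIRST(G) = { (, ] }.
From S → Z Z: add FIRST(Z) = { (, ] }.
S → ( A contributes {(}.
Union: FIRST(S) = { (, ] }.

{ (, ] }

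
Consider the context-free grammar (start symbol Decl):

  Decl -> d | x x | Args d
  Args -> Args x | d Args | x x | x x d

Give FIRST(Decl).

Decl -> d contributes {d}.
Decl -> x x contributes {x}.
From Decl -> Args d: add FIRST(Args) = { d, x }.
Union: FIRST(Decl) = { d, x }.

{ d, x }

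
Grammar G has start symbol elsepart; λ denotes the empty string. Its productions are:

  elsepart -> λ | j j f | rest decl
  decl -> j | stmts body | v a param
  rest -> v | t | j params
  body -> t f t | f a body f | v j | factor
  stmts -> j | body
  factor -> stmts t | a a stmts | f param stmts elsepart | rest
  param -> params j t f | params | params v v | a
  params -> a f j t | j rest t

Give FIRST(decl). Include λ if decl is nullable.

decl -> j contributes {j}.
From decl -> stmts body: add FIRST(stmts) = { a, f, j, t, v }.
decl -> v a param contributes {v}.
Union: FIRST(decl) = { a, f, j, t, v }.

{ a, f, j, t, v }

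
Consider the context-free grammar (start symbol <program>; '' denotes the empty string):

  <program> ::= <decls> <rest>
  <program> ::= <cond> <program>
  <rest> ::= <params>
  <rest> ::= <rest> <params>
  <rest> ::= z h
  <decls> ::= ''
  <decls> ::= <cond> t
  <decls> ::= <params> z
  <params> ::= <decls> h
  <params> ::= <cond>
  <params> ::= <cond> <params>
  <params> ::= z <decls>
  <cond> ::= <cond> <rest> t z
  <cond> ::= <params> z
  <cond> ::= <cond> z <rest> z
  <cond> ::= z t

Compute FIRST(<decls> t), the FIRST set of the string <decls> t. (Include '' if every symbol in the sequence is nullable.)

Add FIRST(<decls>)\{''} = { h, z }; <decls> is nullable, continue.
t is a terminal; add {t} and stop.

{ h, t, z }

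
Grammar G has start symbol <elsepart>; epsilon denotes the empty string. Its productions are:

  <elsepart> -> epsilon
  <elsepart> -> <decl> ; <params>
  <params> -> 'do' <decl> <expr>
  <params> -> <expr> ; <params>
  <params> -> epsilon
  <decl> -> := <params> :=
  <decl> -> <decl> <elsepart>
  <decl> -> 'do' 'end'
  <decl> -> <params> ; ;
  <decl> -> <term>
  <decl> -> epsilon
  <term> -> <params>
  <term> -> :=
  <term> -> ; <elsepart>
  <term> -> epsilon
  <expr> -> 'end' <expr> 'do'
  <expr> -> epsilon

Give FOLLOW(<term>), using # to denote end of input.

In <decl> -> <term>: <term> is at the end, add FOLLOW(<decl>) = { #, 'do', 'end', :=, ; }.
Union: FOLLOW(<term>) = { #, 'do', 'end', :=, ; }.

{ #, 'do', 'end', :=, ; }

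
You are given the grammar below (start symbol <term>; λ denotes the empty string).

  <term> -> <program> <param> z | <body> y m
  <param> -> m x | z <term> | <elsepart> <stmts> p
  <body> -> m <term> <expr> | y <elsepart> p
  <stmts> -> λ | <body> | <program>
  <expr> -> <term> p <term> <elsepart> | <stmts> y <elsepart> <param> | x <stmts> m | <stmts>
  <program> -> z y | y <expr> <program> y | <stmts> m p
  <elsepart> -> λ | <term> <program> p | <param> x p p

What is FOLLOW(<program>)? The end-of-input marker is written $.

{ m, p, y, z }

In <term> -> <program> <param> z: add FIRST(<param> z) = { m, p, y, z }.
In <stmts> -> <program>: <program> is at the end, add FOLLOW(<stmts>) = { m, p, y, z }.
In <program> -> y <expr> <program> y: add FIRST(y) = { y }.
In <elsepart> -> <term> <program> p: add FIRST(p) = { p }.
Union: FOLLOW(<program>) = { m, p, y, z }.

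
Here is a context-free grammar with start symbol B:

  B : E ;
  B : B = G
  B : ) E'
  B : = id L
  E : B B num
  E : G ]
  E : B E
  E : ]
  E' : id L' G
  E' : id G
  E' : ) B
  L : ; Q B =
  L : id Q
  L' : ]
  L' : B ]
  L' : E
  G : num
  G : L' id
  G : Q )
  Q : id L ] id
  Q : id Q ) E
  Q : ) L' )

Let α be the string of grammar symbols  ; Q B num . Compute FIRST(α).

; is a terminal; add {;} and stop.

{ ; }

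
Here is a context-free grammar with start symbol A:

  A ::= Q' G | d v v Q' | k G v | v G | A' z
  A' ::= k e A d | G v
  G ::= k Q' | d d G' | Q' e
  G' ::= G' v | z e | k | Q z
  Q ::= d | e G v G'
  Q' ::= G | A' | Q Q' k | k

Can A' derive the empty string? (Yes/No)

No

No nonterminal in this grammar is nullable.
No production of A' has an RHS whose symbols are all nullable, so A' is not nullable.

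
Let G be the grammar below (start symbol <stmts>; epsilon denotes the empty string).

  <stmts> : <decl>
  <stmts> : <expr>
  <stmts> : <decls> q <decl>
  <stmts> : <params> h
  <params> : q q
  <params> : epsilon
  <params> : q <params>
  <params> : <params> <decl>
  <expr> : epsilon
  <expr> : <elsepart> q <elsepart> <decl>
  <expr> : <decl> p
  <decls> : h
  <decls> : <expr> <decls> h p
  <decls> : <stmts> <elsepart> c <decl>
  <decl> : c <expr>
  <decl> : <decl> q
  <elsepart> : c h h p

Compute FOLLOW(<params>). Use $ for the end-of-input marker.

{ c, h }

In <stmts> : <params> h: add FIRST(h) = { h }.
In <params> : q <params>: <params> is at the end, add FOLLOW(<params>) = { c, h }.
In <params> : <params> <decl>: add FIRST(<decl>) = { c }.
Union: FOLLOW(<params>) = { c, h }.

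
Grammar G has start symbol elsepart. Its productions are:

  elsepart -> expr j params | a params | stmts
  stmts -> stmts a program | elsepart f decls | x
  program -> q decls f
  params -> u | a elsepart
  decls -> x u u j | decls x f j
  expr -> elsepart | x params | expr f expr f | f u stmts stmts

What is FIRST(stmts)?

{ a, f, x }

From stmts -> stmts a program: add FIRST(stmts) = { a, f, x }.
From stmts -> elsepart f decls: add FIRST(elsepart) = { a, f, x }.
stmts -> x contributes {x}.
Union: FIRST(stmts) = { a, f, x }.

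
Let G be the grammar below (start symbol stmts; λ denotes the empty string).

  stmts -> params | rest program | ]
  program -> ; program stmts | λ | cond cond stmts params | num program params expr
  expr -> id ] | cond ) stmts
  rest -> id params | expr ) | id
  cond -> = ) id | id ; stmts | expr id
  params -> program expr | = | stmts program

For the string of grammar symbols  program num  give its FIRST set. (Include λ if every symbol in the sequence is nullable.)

{ ;, =, id, num }

Add FIRST(program)\{λ} = { ;, =, id, num }; program is nullable, continue.
num is a terminal; add {num} and stop.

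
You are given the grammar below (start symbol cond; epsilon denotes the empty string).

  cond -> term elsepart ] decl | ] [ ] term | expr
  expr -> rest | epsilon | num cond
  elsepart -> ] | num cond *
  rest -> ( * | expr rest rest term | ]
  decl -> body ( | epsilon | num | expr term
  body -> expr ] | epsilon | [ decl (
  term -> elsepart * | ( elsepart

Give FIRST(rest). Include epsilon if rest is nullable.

rest -> ( * contributes {(}.
From rest -> expr rest rest term: expr nullable, take FIRST(expr) ∪ FIRST(rest) = { (, ], num }.
rest -> ] contributes {]}.
Union: FIRST(rest) = { (, ], num }.

{ (, ], num }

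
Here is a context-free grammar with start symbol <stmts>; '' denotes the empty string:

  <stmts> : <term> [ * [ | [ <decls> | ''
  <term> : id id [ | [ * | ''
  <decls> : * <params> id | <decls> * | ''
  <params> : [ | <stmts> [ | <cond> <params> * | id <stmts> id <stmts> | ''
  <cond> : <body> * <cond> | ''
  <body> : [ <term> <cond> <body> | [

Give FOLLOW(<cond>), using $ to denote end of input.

{ *, [, id }

In <params> : <cond> <params> *: add FIRST(<params> *) = { *, [, id }.
In <cond> : <body> * <cond>: <cond> is at the end, add FOLLOW(<cond>) = { *, [, id }.
In <body> : [ <term> <cond> <body>: add FIRST(<body>) = { [ }.
Union: FOLLOW(<cond>) = { *, [, id }.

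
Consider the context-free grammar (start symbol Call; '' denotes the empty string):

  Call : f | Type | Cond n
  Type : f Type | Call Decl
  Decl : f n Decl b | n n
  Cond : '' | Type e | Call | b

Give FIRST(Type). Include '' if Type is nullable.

Type : f Type contributes {f}.
From Type : Call Decl: add FIRST(Call) = { b, f, n }.
Union: FIRST(Type) = { b, f, n }.

{ b, f, n }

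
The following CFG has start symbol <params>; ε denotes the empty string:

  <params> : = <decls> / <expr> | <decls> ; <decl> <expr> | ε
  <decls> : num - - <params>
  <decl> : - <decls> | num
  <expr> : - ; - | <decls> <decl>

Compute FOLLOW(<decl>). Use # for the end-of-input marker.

In <params> : <decls> ; <decl> <expr>: add FIRST(<expr>) = { -, num }.
In <expr> : <decls> <decl>: <decl> is at the end, add FOLLOW(<expr>) = { #, -, /, ;, num }.
Union: FOLLOW(<decl>) = { #, -, /, ;, num }.

{ #, -, /, ;, num }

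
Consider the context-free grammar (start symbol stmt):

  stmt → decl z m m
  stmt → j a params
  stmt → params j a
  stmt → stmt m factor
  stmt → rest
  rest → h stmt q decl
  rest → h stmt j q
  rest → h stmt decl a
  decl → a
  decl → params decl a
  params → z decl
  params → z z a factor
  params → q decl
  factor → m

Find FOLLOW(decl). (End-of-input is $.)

In stmt → decl z m m: add FIRST(z m m) = { z }.
In rest → h stmt q decl: decl is at the end, add FOLLOW(rest) = { $, a, j, m, q, z }.
In rest → h stmt decl a: add FIRST(a) = { a }.
In decl → params decl a: add FIRST(a) = { a }.
In params → z decl: decl is at the end, add FOLLOW(params) = { $, a, j, m, q, z }.
In params → q decl: decl is at the end, add FOLLOW(params) = { $, a, j, m, q, z }.
Union: FOLLOW(decl) = { $, a, j, m, q, z }.

{ $, a, j, m, q, z }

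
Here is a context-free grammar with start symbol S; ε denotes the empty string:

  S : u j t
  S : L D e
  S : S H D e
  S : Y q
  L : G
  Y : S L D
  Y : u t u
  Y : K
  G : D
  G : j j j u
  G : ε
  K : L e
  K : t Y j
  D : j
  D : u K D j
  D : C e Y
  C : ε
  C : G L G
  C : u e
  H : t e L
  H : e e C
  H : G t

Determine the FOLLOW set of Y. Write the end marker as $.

{ e, j, q, t, u }

In S : Y q: add FIRST(q) = { q }.
In K : t Y j: add FIRST(j) = { j }.
In D : C e Y: Y is at the end, add FOLLOW(D) = { e, j, q, t, u }.
Union: FOLLOW(Y) = { e, j, q, t, u }.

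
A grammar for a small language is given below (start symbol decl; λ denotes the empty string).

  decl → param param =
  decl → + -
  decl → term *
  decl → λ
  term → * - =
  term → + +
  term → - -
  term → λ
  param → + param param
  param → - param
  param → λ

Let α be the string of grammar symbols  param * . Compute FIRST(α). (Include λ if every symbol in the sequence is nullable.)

Add FIRST(param)\{λ} = { +, - }; param is nullable, continue.
* is a terminal; add {*} and stop.

{ *, +, - }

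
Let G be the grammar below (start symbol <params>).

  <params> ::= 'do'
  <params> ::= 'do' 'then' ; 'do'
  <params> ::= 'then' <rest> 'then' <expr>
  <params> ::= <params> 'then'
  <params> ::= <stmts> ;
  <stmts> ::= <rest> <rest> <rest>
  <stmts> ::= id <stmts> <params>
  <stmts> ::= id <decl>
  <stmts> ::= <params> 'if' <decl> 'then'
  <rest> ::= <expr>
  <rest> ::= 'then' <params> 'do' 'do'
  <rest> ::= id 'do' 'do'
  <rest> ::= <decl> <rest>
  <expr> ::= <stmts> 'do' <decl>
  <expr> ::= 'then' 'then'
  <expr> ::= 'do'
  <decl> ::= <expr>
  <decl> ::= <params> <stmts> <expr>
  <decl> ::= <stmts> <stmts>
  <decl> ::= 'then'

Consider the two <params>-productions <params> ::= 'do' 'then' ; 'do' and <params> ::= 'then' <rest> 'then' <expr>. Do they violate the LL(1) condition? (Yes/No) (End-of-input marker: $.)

No

FIRST('do' 'then' ; 'do') = { 'do' } and FIRST('then' <rest> 'then' <expr>) = { 'then' }.
The FIRST sets are disjoint and neither alternative is nullable — no conflict.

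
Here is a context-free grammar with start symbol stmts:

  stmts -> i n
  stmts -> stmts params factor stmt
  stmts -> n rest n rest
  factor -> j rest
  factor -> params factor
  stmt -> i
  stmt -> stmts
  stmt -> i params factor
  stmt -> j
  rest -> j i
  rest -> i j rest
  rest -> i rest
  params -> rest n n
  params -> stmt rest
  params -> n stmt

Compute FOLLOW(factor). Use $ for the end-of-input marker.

{ $, i, j, n }

In stmts -> stmts params factor stmt: add FIRST(stmt) = { i, j, n }.
In factor -> params factor: factor is at the end, add FOLLOW(factor) = { $, i, j, n }.
In stmt -> i params factor: factor is at the end, add FOLLOW(stmt) = { $, i, j, n }.
Union: FOLLOW(factor) = { $, i, j, n }.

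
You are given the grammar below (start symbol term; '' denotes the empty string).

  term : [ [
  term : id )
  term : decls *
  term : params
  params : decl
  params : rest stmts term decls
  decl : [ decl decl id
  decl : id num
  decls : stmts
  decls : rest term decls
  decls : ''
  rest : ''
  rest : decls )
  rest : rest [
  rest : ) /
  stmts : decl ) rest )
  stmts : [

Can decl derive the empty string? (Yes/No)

Nullable nonterminals: decls, rest.
No production of decl has an RHS whose symbols are all nullable, so decl is not nullable.

No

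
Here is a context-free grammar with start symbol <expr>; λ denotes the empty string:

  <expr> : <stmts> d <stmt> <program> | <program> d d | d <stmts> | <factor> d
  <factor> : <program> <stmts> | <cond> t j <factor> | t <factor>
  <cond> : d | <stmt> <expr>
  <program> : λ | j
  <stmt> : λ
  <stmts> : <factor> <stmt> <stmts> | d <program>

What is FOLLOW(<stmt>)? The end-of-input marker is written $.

In <expr> : <stmts> d <stmt> <program>: add FIRST(<program>)\{λ} = { j }.
  Since <program> is nullable, also add FOLLOW(<expr>) = { $, t }.
In <cond> : <stmt> <expr>: add FIRST(<expr>) = { d, j, t }.
In <stmts> : <factor> <stmt> <stmts>: add FIRST(<stmts>) = { d, j, t }.
Union: FOLLOW(<stmt>) = { $, d, j, t }.

{ $, d, j, t }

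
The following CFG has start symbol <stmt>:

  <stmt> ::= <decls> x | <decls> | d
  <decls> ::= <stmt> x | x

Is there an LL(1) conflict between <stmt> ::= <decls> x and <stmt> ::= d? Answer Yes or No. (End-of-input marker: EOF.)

FIRST(<decls> x) = { d, x } and FIRST(d) = { d }.
Both contain d, so the two alternatives are not disjoint — LL(1) conflict.

Yes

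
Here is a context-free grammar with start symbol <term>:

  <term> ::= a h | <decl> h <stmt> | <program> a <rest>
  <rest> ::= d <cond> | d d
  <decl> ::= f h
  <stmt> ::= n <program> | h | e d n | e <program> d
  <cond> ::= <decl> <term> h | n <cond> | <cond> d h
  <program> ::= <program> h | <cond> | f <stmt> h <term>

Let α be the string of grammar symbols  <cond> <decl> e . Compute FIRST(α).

Add FIRST(<cond>) = { f, n }; <cond> is not nullable, stop.

{ f, n }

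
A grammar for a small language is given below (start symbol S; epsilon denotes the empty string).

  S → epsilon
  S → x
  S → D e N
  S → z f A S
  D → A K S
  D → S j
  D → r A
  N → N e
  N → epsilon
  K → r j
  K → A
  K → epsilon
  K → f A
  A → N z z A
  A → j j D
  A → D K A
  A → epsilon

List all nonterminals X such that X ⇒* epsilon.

{ A, D, K, N, S }

Directly nullable (have an epsilon-production): S, N, K, A.
D → A K S with every symbol nullable, so D is nullable.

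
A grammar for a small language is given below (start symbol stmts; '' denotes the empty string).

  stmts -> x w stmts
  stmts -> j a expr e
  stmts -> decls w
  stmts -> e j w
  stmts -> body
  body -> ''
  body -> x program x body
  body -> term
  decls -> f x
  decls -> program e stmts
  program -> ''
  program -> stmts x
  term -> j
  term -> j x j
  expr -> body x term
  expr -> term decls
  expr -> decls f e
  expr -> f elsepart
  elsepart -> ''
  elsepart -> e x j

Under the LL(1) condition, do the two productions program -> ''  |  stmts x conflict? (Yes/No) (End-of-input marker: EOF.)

FIRST('') = { '' } and FIRST(stmts x) = { e, f, j, x }.
The first alternative is nullable and FOLLOW(program) = { e, x } shares e with FIRST of the second — conflict.

Yes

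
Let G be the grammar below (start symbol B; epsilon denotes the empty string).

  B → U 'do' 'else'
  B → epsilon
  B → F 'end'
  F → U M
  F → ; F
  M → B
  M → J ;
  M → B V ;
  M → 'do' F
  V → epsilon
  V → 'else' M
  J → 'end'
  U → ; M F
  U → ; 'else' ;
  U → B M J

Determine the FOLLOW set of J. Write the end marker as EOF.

In M → J ;: add FIRST(;) = { ; }.
In U → B M J: J is at the end, add FOLLOW(U) = { 'do', 'else', 'end', ; }.
Union: FOLLOW(J) = { 'do', 'else', 'end', ; }.

{ 'do', 'else', 'end', ; }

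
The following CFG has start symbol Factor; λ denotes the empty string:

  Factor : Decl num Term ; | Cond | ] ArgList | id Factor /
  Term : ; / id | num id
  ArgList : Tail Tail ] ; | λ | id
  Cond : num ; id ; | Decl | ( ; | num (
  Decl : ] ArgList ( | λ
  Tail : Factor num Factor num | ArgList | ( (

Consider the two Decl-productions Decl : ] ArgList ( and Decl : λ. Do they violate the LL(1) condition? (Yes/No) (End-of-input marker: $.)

No

FIRST(] ArgList () = { ] } and FIRST(λ) = { λ }.
The second is nullable but FOLLOW(Decl) = { $, /, num } is disjoint from FIRST of the first.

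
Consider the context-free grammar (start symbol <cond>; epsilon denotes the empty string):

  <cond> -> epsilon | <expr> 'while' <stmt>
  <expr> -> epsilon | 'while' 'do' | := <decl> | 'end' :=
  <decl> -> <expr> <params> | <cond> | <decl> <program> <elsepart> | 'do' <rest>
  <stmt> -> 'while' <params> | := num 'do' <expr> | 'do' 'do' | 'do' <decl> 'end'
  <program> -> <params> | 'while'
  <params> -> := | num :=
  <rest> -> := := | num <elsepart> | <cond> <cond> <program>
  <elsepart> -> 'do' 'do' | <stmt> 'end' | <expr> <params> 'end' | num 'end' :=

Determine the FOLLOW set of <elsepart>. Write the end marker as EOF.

In <decl> -> <decl> <program> <elsepart>: <elsepart> is at the end, add FOLLOW(<decl>) = { EOF, 'end', 'while', :=, num }.
In <rest> -> num <elsepart>: <elsepart> is at the end, add FOLLOW(<rest>) = { EOF, 'end', 'while', :=, num }.
Union: FOLLOW(<elsepart>) = { EOF, 'end', 'while', :=, num }.

{ EOF, 'end', 'while', :=, num }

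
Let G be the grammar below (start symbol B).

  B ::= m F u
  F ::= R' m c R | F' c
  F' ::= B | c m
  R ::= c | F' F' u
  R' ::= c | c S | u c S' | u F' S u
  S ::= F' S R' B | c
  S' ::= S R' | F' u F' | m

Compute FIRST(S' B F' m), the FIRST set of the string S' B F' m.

Add FIRST(S') = { c, m }; S' is not nullable, stop.

{ c, m }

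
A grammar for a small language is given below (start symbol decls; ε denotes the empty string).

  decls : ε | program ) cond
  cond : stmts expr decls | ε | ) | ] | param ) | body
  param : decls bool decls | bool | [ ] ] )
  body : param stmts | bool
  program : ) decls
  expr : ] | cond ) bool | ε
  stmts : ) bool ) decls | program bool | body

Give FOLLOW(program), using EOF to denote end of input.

In decls : program ) cond: add FIRST() cond) = { ) }.
In stmts : program bool: add FIRST(bool) = { bool }.
Union: FOLLOW(program) = { ), bool }.

{ ), bool }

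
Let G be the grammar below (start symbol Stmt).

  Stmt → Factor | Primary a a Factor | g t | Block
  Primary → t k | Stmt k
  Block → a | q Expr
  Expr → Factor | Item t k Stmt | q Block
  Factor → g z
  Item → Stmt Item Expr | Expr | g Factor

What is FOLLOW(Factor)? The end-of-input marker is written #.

In Stmt → Factor: Factor is at the end, add FOLLOW(Stmt) = { #, a, g, k, q, t }.
In Stmt → Primary a a Factor: Factor is at the end, add FOLLOW(Stmt) = { #, a, g, k, q, t }.
In Expr → Factor: Factor is at the end, add FOLLOW(Expr) = { #, a, g, k, q, t }.
In Item → g Factor: Factor is at the end, add FOLLOW(Item) = { a, g, q, t }.
Union: FOLLOW(Factor) = { #, a, g, k, q, t }.

{ #, a, g, k, q, t }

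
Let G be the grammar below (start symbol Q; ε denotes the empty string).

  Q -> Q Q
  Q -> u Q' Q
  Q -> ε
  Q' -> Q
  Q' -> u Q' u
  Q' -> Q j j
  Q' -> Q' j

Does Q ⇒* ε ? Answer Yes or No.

Q has an ε-production, so Q ⇒ ε.

Yes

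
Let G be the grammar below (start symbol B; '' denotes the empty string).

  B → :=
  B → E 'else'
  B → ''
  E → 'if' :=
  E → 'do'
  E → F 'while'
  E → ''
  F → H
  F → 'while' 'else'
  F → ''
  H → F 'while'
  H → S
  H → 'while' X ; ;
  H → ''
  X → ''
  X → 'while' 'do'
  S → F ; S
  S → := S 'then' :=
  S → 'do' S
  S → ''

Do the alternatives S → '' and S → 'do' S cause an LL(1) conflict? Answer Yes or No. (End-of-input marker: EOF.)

FIRST('') = { '' } and FIRST('do' S) = { 'do' }.
The first is nullable but FOLLOW(S) = { 'then', 'while', ; } is disjoint from FIRST of the second.

No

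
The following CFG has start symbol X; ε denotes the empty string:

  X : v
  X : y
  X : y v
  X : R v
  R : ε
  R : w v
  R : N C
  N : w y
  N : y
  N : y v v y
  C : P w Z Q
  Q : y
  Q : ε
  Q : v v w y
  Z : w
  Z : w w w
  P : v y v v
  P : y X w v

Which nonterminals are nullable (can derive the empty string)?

Directly nullable (have an ε-production): R, Q.
No other nonterminal has a production whose RHS symbols are all nullable.

{ Q, R }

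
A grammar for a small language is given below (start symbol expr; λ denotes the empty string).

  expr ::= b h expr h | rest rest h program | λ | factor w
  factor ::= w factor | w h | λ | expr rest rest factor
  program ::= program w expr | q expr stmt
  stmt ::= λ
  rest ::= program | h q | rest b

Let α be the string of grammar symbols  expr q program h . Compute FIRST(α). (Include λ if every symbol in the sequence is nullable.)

{ b, h, q, w }

Add FIRST(expr)\{λ} = { b, h, q, w }; expr is nullable, continue.
q is a terminal; add {q} and stop.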